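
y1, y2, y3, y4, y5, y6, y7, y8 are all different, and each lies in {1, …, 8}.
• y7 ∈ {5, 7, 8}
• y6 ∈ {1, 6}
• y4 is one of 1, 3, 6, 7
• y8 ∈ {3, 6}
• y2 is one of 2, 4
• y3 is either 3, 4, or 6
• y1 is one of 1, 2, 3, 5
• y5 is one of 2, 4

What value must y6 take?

The 8 variables draw from only 8 values {1, 2, 3, 4, 5, 6, 7, 8}, so each is used; only y7 can be 8, hence y7 = 8.
Among the 7 still-open variables, 5 fits only y1 (and all 7 values in {1, 2, 3, 4, 5, 6, 7} must be used), so y1 = 5.
The 6 still-open variables together cover exactly {1, 2, 3, 4, 6, 7} — 6 values for 6 variables — and 7 appears only in y4's list, so y4 = 7.
The 5 still-open variables draw from only 5 values {1, 2, 3, 4, 6}, so each is used; only y6 can be 1, hence y6 = 1.

1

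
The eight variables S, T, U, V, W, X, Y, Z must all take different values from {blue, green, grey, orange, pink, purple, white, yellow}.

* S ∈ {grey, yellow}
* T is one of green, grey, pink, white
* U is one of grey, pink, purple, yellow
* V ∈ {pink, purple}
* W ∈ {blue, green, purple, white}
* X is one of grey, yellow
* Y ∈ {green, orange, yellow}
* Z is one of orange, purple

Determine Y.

green

Among the 8 variables, blue fits only W (and all 8 values in {blue, green, grey, orange, pink, purple, white, yellow} must be used), so W = blue.
The 7 still-open variables draw from only 7 values {green, grey, orange, pink, purple, white, yellow}, so each is used; only T can be white, hence T = white.
The 6 still-open variables together cover exactly {green, grey, orange, pink, purple, yellow} — 6 values for 6 variables — and green appears only in Y's list, so Y = green.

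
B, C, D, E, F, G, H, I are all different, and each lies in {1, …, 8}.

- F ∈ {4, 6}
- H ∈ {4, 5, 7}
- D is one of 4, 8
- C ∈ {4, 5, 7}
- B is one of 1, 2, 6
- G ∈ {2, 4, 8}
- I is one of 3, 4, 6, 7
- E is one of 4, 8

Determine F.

The 8 variables draw from only 8 values {1, 2, 3, 4, 5, 6, 7, 8}, so each is used; only B can be 1, hence B = 1.
Among the 7 still-open variables, 2 fits only G (and all 7 values in {2, 3, 4, 5, 6, 7, 8} must be used), so G = 2.
The 6 still-open variables together cover exactly {3, 4, 5, 6, 7, 8} — 6 values for 6 variables — and 3 appears only in I's list, so I = 3.
The 5 still-open variables together cover exactly {4, 5, 6, 7, 8} — 5 values for 5 variables — and 6 appears only in F's list, so F = 6.

6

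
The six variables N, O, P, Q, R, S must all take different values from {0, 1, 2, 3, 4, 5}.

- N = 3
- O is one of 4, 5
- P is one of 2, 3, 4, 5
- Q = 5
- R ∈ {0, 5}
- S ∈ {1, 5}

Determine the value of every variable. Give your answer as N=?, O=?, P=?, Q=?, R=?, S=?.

N must be 3 (only option left). Remove 3 from P.
Q must be 5 (only option left). Remove 5 from O, P, R, S.
R has just one choice, so R = 0.
S has just one choice, so S = 1.
O has just one choice, so O = 4. Eliminate 4 elsewhere: P.
P's domain is down to {2}, so P = 2.

N=3, O=4, P=2, Q=5, R=0, S=1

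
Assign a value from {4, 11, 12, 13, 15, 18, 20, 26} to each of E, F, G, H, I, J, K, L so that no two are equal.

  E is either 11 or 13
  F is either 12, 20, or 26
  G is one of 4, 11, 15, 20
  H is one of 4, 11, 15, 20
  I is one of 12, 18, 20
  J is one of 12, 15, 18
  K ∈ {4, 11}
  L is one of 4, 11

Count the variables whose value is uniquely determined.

2

The 8 variables together cover exactly {4, 11, 12, 13, 15, 18, 20, 26} — 8 values for 8 variables — and 13 appears only in E's list, so E = 13.
The 7 still-open variables draw from only 7 values {4, 11, 12, 15, 18, 20, 26}, so each is used; only F can be 26, hence F = 26.
K and L between them cover only {4, 11} — a naked pair. Remove those values from G, H.
The 2 variables G and H are confined to {15, 20}, which locks those values in; drop them from I, J.
Determined: E=13, F=26. The other variables each still have more than one consistent value. That makes 2.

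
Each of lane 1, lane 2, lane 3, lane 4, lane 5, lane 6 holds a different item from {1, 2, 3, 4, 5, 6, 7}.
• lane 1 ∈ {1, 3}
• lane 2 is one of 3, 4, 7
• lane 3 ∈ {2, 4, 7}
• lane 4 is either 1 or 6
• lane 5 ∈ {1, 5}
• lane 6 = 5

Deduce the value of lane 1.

3

lane 6 has just one choice, so lane 6 = 5. Remove 5 from lane 5.
lane 5's domain is down to {1}, so lane 5 = 1. Remove 1 from lane 1, lane 4.
So lane 1 = 3.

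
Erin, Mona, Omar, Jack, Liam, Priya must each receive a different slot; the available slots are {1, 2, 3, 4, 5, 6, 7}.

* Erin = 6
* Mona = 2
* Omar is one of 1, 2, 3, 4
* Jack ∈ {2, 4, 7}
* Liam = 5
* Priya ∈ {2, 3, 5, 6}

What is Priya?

3

Erin's domain is down to {6}, so Erin = 6. Eliminate 6 elsewhere: Priya.
Mona has just one choice, so Mona = 2. Remove 2 from Omar, Jack, Priya.
Liam has just one choice, so Liam = 5. Strike 5 from Priya.
So Priya = 3.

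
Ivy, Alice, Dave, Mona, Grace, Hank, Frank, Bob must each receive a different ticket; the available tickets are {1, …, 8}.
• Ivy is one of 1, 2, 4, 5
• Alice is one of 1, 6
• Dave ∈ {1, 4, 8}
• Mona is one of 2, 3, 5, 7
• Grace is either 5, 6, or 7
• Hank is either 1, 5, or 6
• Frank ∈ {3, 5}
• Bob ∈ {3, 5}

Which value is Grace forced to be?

Among the 8 variables, 8 fits only Dave (and all 8 values in {1, 2, 3, 4, 5, 6, 7, 8} must be used), so Dave = 8.
The 7 still-open variables draw from only 7 values {1, 2, 3, 4, 5, 6, 7}, so each is used; only Ivy can be 4, hence Ivy = 4.
Among the 6 still-open variables, 2 fits only Mona (and all 6 values in {1, 2, 3, 5, 6, 7} must be used), so Mona = 2.
The 5 still-open variables draw from only 5 values {1, 3, 5, 6, 7}, so each is used; only Grace can be 7, hence Grace = 7.

7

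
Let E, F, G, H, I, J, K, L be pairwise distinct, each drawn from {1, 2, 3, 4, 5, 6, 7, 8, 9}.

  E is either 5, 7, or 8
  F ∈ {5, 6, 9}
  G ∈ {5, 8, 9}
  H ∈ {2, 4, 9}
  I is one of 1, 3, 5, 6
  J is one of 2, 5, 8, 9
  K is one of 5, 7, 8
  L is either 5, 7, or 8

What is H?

E, K, L between them cover only {5, 7, 8} — a naked triple. Remove those values from F, G, I, J.
G has just one choice, so G = 9. Strike 9 from F, H, J.
J must be 2 (only option left). So H can't be 2.
So H = 4.

4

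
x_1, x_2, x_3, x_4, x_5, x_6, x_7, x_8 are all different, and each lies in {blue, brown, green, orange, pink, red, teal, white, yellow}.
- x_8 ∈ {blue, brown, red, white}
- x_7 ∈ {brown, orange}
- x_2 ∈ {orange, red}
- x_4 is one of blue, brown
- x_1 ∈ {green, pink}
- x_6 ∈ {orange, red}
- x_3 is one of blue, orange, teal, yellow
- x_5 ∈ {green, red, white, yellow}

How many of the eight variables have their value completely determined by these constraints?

3

The 2 variables x_2 and x_6 are confined to {orange, red}, which locks those values in; drop them from x_3, x_5, x_7, x_8.
x_7 has just one choice, so x_7 = brown. Strike brown from x_4, x_8.
x_4 has just one choice, so x_4 = blue. Strike blue from x_3, x_8.
x_8 must be white (only option left). Eliminate white elsewhere: x_5.
Determined: x_4=blue, x_7=brown, x_8=white. The other variables each still have more than one consistent value. That makes 3.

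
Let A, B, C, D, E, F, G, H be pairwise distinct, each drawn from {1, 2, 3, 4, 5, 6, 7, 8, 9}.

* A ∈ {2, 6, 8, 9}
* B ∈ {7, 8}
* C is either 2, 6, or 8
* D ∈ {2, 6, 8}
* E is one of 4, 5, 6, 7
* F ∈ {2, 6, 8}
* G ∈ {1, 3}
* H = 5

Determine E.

H's domain is down to {5}, so H = 5. Remove 5 from E.
C, D, F share exactly the 3 values {2, 6, 8}; by pigeonhole those values go to them, so strike 2, 6, 8 from A, B, E.
A has just one choice, so A = 9.
B has just one choice, so B = 7. So E can't be 7.
So E = 4.

4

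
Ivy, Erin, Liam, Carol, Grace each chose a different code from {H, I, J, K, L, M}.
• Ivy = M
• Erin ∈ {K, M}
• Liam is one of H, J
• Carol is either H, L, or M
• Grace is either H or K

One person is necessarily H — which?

Grace

Ivy's domain is down to {M}, so Ivy = M. Strike M from Erin, Carol.
That leaves Erin = K. Eliminate K elsewhere: Grace.
So H goes to Grace.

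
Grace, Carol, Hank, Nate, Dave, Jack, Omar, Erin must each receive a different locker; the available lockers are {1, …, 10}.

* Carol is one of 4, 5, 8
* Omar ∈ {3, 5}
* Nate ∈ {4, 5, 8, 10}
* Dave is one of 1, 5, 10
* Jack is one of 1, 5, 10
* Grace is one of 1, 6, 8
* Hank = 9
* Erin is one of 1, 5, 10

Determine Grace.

6

Hank has just one choice, so Hank = 9.
The 7 still-open variables draw from only 7 values {1, 3, 4, 5, 6, 8, 10}, so each is used; only Omar can be 3, hence Omar = 3.
Among the 6 still-open variables, 6 fits only Grace (and all 6 values in {1, 4, 5, 6, 8, 10} must be used), so Grace = 6.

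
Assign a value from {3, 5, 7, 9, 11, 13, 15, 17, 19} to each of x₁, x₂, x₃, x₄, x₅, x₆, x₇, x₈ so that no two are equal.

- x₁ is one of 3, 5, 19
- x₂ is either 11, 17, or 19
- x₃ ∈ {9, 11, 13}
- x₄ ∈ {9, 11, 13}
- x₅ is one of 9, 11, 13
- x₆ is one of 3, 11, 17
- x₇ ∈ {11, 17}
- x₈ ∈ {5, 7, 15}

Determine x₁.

x₃, x₄, x₅ between them cover only {9, 11, 13} — a naked triple. Remove those values from x₂, x₆, x₇.
x₇ has just one choice, so x₇ = 17. Eliminate 17 elsewhere: x₂, x₆.
That leaves x₂ = 19. Eliminate 19 elsewhere: x₁.
x₆ must be 3 (only option left). Eliminate 3 elsewhere: x₁.
So x₁ = 5.

5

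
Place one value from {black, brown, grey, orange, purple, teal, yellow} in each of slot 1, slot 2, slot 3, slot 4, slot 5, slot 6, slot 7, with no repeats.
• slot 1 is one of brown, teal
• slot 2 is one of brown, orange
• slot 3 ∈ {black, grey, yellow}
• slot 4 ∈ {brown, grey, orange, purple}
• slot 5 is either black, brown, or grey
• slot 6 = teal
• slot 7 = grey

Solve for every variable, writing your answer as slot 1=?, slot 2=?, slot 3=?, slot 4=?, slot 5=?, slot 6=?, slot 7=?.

slot 6 has just one choice, so slot 6 = teal. So slot 1 can't be teal.
slot 7 has just one choice, so slot 7 = grey. So slot 3, slot 4, slot 5 can't be grey.
slot 1 has just one choice, so slot 1 = brown. Remove brown from slot 2, slot 4, slot 5.
That leaves slot 2 = orange. So slot 4 can't be orange.
slot 4's domain is down to {purple}, so slot 4 = purple.
slot 5 has just one choice, so slot 5 = black. Eliminate black elsewhere: slot 3.
slot 3 must be yellow (only option left).

slot 1=brown, slot 2=orange, slot 3=yellow, slot 4=purple, slot 5=black, slot 6=teal, slot 7=grey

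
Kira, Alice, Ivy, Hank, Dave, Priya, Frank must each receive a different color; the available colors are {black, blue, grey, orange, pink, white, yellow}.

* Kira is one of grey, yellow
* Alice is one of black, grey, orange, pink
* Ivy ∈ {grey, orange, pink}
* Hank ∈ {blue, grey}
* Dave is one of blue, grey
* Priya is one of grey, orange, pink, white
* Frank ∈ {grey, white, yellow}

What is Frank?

white

Among the 7 variables, black fits only Alice (and all 7 values in {black, blue, grey, orange, pink, white, yellow} must be used), so Alice = black.
Hank and Dave between them cover only {blue, grey} — a naked pair. Remove those values from Kira, Ivy, Priya, Frank.
Kira has just one choice, so Kira = yellow. So Frank can't be yellow.
So Frank = white.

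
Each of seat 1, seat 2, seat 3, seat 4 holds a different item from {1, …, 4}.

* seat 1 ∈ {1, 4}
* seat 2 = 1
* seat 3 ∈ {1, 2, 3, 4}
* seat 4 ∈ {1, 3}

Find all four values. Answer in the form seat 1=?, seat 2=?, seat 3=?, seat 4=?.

seat 1=4, seat 2=1, seat 3=2, seat 4=3

seat 2 has just one choice, so seat 2 = 1. Eliminate 1 elsewhere: seat 1, seat 3, seat 4.
That leaves seat 4 = 3. Remove 3 from seat 3.
seat 1 has just one choice, so seat 1 = 4. Eliminate 4 elsewhere: seat 3.
seat 3 has just one choice, so seat 3 = 2.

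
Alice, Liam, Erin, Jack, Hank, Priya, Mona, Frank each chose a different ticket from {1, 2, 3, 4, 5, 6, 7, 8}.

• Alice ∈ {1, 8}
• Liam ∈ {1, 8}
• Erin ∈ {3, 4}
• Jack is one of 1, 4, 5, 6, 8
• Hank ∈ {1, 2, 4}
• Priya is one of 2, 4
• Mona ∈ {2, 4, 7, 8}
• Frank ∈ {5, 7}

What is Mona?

7

The 8 variables together cover exactly {1, 2, 3, 4, 5, 6, 7, 8} — 8 values for 8 variables — and 3 appears only in Erin's list, so Erin = 3.
The 7 still-open variables draw from only 7 values {1, 2, 4, 5, 6, 7, 8}, so each is used; only Jack can be 6, hence Jack = 6.
Among the 6 still-open variables, 5 fits only Frank (and all 6 values in {1, 2, 4, 5, 7, 8} must be used), so Frank = 5.
Among the 5 still-open variables, 7 fits only Mona (and all 5 values in {1, 2, 4, 7, 8} must be used), so Mona = 7.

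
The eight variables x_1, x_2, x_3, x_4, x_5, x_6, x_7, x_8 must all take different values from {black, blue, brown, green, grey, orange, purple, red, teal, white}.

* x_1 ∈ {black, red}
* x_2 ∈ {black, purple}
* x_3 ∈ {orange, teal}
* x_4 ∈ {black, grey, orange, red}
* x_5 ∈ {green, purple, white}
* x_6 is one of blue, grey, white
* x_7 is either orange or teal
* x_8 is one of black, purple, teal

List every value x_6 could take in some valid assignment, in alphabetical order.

x_3 and x_7 share exactly the 2 values {orange, teal}; by pigeonhole those values go to them, so strike orange, teal from x_4, x_8.
x_2 and x_8 share exactly the 2 values {black, purple}; by pigeonhole those values go to them, so strike black, purple from x_1, x_4, x_5.
x_1 has just one choice, so x_1 = red. Eliminate red elsewhere: x_4.
x_4's domain is down to {grey}, so x_4 = grey. So x_6 can't be grey.
No further eliminations apply; x_6 can still be any of blue, white.

blue, white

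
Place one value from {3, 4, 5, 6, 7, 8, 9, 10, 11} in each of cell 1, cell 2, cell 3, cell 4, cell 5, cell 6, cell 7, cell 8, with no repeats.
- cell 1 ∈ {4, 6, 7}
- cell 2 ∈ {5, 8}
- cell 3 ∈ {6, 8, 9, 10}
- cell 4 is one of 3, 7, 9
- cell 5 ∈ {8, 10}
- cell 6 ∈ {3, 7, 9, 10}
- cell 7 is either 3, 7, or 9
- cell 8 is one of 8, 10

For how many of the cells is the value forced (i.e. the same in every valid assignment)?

3

The 8 variables draw from only 8 values {3, 4, 5, 6, 7, 8, 9, 10}, so each is used; only cell 1 can be 4, hence cell 1 = 4.
The 7 still-open variables together cover exactly {3, 5, 6, 7, 8, 9, 10} — 7 values for 7 variables — and 5 appears only in cell 2's list, so cell 2 = 5.
Among the 6 still-open variables, 6 fits only cell 3 (and all 6 values in {3, 6, 7, 8, 9, 10} must be used), so cell 3 = 6.
cell 5 and cell 8 between them cover only {8, 10} — a naked pair. Remove those values from cell 6.
Determined: cell 1=4, cell 2=5, cell 3=6. The other cells each still have more than one consistent value. That makes 3.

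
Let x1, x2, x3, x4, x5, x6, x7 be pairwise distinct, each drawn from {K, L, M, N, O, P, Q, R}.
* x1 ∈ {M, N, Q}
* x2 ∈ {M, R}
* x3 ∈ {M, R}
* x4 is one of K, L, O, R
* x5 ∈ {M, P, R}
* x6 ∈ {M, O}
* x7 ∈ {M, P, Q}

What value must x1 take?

N

The 2 variables x2 and x3 are confined to {M, R}, which locks those values in; drop them from x1, x4, x5, x6, x7.
x5's domain is down to {P}, so x5 = P. Eliminate P elsewhere: x7.
x6's domain is down to {O}, so x6 = O. So x4 can't be O.
That leaves x7 = Q. Eliminate Q elsewhere: x1.
So x1 = N.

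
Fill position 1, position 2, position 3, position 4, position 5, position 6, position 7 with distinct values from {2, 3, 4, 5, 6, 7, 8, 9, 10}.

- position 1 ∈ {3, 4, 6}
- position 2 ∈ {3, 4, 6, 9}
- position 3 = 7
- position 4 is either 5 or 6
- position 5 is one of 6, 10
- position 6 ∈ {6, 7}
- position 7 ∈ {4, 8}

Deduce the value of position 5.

10

position 3 has just one choice, so position 3 = 7. So position 6 can't be 7.
position 6 must be 6 (only option left). Eliminate 6 elsewhere: position 1, position 2, position 4, position 5.
So position 5 = 10.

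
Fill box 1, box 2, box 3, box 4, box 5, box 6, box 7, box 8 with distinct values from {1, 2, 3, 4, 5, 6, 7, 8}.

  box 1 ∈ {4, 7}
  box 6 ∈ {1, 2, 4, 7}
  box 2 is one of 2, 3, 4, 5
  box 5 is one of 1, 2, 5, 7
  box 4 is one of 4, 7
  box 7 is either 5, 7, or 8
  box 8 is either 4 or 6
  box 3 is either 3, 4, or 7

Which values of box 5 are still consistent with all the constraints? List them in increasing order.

1, 2, 5

The 8 variables draw from only 8 values {1, 2, 3, 4, 5, 6, 7, 8}, so each is used; only box 8 can be 6, hence box 8 = 6.
The 7 still-open variables together cover exactly {1, 2, 3, 4, 5, 7, 8} — 7 values for 7 variables — and 8 appears only in box 7's list, so box 7 = 8.
The 2 variables box 1 and box 4 are confined to {4, 7}, which locks those values in; drop them from box 2, box 3, box 5, box 6.
box 3's domain is down to {3}, so box 3 = 3. Remove 3 from box 2.
No further eliminations apply; box 5 can still be any of 1, 2, 5.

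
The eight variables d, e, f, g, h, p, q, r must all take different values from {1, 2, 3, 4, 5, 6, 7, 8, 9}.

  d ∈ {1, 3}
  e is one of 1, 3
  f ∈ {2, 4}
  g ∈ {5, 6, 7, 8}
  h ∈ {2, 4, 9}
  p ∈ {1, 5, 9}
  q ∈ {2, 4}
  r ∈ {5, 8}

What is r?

d and e between them cover only {1, 3} — a naked pair. Remove those values from p.
f and q share exactly the 2 values {2, 4}; by pigeonhole those values go to them, so strike 2, 4 from h.
That leaves h = 9. So p can't be 9.
p's domain is down to {5}, so p = 5. So g, r can't be 5.
So r = 8.

8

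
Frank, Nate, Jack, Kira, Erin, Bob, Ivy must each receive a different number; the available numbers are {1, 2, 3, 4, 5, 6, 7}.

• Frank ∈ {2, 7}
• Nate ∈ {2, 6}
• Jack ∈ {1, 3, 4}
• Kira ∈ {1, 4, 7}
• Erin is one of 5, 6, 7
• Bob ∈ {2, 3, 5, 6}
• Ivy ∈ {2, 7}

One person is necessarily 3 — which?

The 2 variables Frank and Ivy are confined to {2, 7}, which locks those values in; drop them from Nate, Kira, Erin, Bob.
Nate has just one choice, so Nate = 6. So Erin, Bob can't be 6.
That leaves Erin = 5. Remove 5 from Bob.
So 3 goes to Bob.

Bob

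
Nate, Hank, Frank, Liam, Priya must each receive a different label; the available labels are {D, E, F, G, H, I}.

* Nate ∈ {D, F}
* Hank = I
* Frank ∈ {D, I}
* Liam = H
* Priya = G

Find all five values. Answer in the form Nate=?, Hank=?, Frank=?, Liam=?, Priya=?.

Hank has just one choice, so Hank = I. Strike I from Frank.
That leaves Frank = D. Eliminate D elsewhere: Nate.
Liam must be H (only option left).
Priya must be G (only option left).
Nate's domain is down to {F}, so Nate = F.

Nate=F, Hank=I, Frank=D, Liam=H, Priya=G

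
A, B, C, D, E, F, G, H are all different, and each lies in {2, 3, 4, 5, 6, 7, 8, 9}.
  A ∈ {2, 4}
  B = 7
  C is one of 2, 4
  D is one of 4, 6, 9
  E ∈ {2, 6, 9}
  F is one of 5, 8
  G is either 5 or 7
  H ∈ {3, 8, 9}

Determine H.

3

B's domain is down to {7}, so B = 7. Eliminate 7 elsewhere: G.
G has just one choice, so G = 5. Eliminate 5 elsewhere: F.
F has just one choice, so F = 8. Strike 8 from H.
The 5 still-open variables together cover exactly {2, 3, 4, 6, 9} — 5 values for 5 variables — and 3 appears only in H's list, so H = 3.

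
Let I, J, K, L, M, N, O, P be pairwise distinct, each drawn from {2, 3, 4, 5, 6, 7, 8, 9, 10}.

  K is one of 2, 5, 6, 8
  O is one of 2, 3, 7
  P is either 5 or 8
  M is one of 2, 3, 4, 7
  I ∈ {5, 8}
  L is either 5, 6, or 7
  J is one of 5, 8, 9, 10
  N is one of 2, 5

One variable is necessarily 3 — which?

I and P share exactly the 2 values {5, 8}; by pigeonhole those values go to them, so strike 5, 8 from J, K, L, N.
That leaves N = 2. So K, M, O can't be 2.
K's domain is down to {6}, so K = 6. So L can't be 6.
L's domain is down to {7}, so L = 7. Remove 7 from M, O.
So 3 goes to O.

O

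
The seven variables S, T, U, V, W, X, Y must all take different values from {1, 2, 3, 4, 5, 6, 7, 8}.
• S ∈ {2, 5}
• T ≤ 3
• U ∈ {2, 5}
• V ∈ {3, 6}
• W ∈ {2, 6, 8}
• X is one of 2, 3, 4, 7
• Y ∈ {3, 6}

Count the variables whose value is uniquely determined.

2

S and U between them cover only {2, 5} — a naked pair. Remove those values from T, W, X.
V and Y between them cover only {3, 6} — a naked pair. Remove those values from T, W, X.
That leaves T = 1.
W must be 8 (only option left).
Determined: T=1, W=8. The other variables each still have more than one consistent value. That makes 2.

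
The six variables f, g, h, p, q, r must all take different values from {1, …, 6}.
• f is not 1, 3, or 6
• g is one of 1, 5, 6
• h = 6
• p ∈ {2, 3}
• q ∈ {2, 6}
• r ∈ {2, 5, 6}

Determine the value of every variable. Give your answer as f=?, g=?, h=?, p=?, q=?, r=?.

h must be 6 (only option left). Strike 6 from g, q, r.
That leaves q = 2. So f, p, r can't be 2.
r must be 5 (only option left). So f, g can't be 5.
f's domain is down to {4}, so f = 4.
g has just one choice, so g = 1.
p's domain is down to {3}, so p = 3.

f=4, g=1, h=6, p=3, q=2, r=5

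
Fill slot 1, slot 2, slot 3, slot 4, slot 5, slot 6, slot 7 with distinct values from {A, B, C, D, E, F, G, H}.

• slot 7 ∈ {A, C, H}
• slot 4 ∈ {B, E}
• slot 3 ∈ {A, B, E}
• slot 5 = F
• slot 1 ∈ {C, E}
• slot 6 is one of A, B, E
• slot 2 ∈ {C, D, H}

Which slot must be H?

slot 7

slot 5 has just one choice, so slot 5 = F.
The 6 still-open variables draw from only 6 values {A, B, C, D, E, H}, so each is used; only slot 2 can be D, hence slot 2 = D.
The 5 still-open variables draw from only 5 values {A, B, C, E, H}, so each is used; only slot 7 can be H, hence slot 7 = H.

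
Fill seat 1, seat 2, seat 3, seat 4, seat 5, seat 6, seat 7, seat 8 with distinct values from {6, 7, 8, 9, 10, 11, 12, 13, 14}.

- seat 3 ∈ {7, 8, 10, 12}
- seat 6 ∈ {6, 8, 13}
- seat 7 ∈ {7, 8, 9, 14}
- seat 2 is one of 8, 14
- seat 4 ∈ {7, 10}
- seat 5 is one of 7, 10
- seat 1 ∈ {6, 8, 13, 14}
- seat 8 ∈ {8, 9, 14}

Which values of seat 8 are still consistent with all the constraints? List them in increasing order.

Among the 8 variables, 12 fits only seat 3 (and all 8 values in {6, 7, 8, 9, 10, 12, 13, 14} must be used), so seat 3 = 12.
seat 4 and seat 5 share exactly the 2 values {7, 10}; by pigeonhole those values go to them, so strike 7, 10 from seat 7.
seat 2, seat 7, seat 8 between them cover only {8, 9, 14} — a naked triple. Remove those values from seat 1, seat 6.
No further eliminations apply; seat 8 can still be any of 8, 9, 14.

8, 9, 14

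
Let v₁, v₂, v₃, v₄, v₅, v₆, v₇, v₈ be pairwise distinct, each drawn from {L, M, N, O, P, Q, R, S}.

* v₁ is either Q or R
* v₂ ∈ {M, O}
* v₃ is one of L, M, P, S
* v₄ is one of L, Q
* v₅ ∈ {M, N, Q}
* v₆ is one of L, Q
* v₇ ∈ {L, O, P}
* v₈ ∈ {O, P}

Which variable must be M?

The 8 variables draw from only 8 values {L, M, N, O, P, Q, R, S}, so each is used; only v₅ can be N, hence v₅ = N.
Among the 7 still-open variables, R fits only v₁ (and all 7 values in {L, M, O, P, Q, R, S} must be used), so v₁ = R.
Among the 6 still-open variables, S fits only v₃ (and all 6 values in {L, M, O, P, Q, S} must be used), so v₃ = S.
The 5 still-open variables draw from only 5 values {L, M, O, P, Q}, so each is used; only v₂ can be M, hence v₂ = M.

v₂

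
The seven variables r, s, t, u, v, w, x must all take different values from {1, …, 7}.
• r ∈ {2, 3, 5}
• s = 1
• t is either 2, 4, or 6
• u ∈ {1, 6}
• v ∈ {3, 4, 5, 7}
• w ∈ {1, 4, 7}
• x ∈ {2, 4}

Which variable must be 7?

s has just one choice, so s = 1. So u, w can't be 1.
u's domain is down to {6}, so u = 6. Remove 6 from t.
t and x between them cover only {2, 4} — a naked pair. Remove those values from r, v, w.
So 7 goes to w.

w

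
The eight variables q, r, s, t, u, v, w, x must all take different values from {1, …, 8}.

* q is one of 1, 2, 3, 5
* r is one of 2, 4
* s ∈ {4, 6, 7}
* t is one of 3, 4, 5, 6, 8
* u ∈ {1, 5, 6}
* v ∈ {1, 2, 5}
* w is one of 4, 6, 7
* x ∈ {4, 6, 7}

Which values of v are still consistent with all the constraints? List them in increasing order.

The 8 variables draw from only 8 values {1, 2, 3, 4, 5, 6, 7, 8}, so each is used; only t can be 8, hence t = 8.
The 7 still-open variables together cover exactly {1, 2, 3, 4, 5, 6, 7} — 7 values for 7 variables — and 3 appears only in q's list, so q = 3.
s, w, x between them cover only {4, 6, 7} — a naked triple. Remove those values from r, u.
That leaves r = 2. Eliminate 2 elsewhere: v.
No further eliminations apply; v can still be any of 1, 5.

1, 5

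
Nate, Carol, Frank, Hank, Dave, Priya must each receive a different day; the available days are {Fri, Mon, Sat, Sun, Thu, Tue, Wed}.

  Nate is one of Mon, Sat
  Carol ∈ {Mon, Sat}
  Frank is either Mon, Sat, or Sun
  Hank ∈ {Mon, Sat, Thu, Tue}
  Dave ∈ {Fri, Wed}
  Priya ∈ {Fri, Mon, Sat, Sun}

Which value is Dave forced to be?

Nate and Carol between them cover only {Mon, Sat} — a naked pair. Remove those values from Frank, Hank, Priya.
That leaves Frank = Sun. So Priya can't be Sun.
Priya has just one choice, so Priya = Fri. Remove Fri from Dave.
So Dave = Wed.

Wed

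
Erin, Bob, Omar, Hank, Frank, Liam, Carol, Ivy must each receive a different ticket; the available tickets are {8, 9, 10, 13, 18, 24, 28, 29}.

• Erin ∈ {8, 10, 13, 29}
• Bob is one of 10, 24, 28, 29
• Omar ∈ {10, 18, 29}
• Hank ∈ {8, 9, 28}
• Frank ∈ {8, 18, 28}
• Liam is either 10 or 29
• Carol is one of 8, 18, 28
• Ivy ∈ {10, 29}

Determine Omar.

18

The 8 variables together cover exactly {8, 9, 10, 13, 18, 24, 28, 29} — 8 values for 8 variables — and 9 appears only in Hank's list, so Hank = 9.
The 7 still-open variables together cover exactly {8, 10, 13, 18, 24, 28, 29} — 7 values for 7 variables — and 13 appears only in Erin's list, so Erin = 13.
The 6 still-open variables together cover exactly {8, 10, 18, 24, 28, 29} — 6 values for 6 variables — and 24 appears only in Bob's list, so Bob = 24.
Liam and Ivy between them cover only {10, 29} — a naked pair. Remove those values from Omar.
So Omar = 18.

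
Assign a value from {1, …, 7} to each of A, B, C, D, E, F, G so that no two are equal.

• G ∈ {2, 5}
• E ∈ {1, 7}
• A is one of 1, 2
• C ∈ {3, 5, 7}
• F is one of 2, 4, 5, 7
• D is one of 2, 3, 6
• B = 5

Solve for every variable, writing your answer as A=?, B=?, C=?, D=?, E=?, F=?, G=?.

A=1, B=5, C=3, D=6, E=7, F=4, G=2

B has just one choice, so B = 5. Remove 5 from C, F, G.
That leaves G = 2. Remove 2 from A, D, F.
That leaves A = 1. So E can't be 1.
E must be 7 (only option left). So C, F can't be 7.
F must be 4 (only option left).
C's domain is down to {3}, so C = 3. Strike 3 from D.
That leaves D = 6.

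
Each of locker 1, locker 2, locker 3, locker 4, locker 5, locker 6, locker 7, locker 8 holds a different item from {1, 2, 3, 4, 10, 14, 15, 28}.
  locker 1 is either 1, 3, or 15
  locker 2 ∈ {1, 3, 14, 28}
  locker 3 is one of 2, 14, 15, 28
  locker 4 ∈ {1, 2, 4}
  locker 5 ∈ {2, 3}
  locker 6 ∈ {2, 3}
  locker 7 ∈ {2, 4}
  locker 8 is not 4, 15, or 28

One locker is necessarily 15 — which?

The 8 variables together cover exactly {1, 2, 3, 4, 10, 14, 15, 28} — 8 values for 8 variables — and 10 appears only in locker 8's list, so locker 8 = 10.
locker 5 and locker 6 between them cover only {2, 3} — a naked pair. Remove those values from locker 1, locker 2, locker 3, locker 4, locker 7.
locker 7's domain is down to {4}, so locker 7 = 4. Remove 4 from locker 4.
locker 4 has just one choice, so locker 4 = 1. So locker 1, locker 2 can't be 1.
So 15 goes to locker 1.

locker 1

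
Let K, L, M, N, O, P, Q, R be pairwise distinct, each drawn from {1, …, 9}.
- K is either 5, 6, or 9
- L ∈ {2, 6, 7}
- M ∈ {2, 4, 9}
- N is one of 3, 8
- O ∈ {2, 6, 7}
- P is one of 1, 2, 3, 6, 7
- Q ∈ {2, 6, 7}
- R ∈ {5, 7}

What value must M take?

4

L, O, Q between them cover only {2, 6, 7} — a naked triple. Remove those values from K, M, P, R.
That leaves R = 5. Strike 5 from K.
K has just one choice, so K = 9. So M can't be 9.
So M = 4.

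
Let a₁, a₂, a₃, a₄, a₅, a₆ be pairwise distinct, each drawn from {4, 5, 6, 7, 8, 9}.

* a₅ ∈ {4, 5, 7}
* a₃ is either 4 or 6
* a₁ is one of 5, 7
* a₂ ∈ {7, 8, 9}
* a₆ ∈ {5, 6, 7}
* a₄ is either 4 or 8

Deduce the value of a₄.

8

Among the 6 variables, 9 fits only a₂ (and all 6 values in {4, 5, 6, 7, 8, 9} must be used), so a₂ = 9.
Among the 5 still-open variables, 8 fits only a₄ (and all 5 values in {4, 5, 6, 7, 8} must be used), so a₄ = 8.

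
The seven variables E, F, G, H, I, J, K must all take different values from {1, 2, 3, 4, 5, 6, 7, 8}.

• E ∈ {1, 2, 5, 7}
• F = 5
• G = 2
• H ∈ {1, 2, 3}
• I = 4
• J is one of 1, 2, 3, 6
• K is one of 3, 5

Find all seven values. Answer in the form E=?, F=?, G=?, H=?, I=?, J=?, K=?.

F has just one choice, so F = 5. Remove 5 from E, K.
G must be 2 (only option left). Remove 2 from E, H, J.
I's domain is down to {4}, so I = 4.
That leaves K = 3. So H, J can't be 3.
That leaves H = 1. Strike 1 from E, J.
J has just one choice, so J = 6.
That leaves E = 7.

E=7, F=5, G=2, H=1, I=4, J=6, K=3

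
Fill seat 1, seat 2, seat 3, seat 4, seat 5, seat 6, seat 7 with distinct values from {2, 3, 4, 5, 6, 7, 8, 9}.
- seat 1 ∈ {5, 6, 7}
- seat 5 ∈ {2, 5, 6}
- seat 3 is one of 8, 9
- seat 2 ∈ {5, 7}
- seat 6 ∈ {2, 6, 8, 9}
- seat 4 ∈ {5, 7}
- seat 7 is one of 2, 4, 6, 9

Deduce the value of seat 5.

2

Among the 7 variables, 4 fits only seat 7 (and all 7 values in {2, 4, 5, 6, 7, 8, 9} must be used), so seat 7 = 4.
seat 2 and seat 4 share exactly the 2 values {5, 7}; by pigeonhole those values go to them, so strike 5, 7 from seat 1, seat 5.
That leaves seat 1 = 6. So seat 5, seat 6 can't be 6.
So seat 5 = 2.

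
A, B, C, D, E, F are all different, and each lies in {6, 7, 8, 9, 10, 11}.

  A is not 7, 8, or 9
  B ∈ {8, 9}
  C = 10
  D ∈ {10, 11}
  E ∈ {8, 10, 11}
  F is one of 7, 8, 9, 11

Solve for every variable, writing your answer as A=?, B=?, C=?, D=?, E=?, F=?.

C must be 10 (only option left). Remove 10 from A, D, E.
D must be 11 (only option left). Remove 11 from A, E, F.
That leaves E = 8. So B, F can't be 8.
That leaves A = 6.
B must be 9 (only option left). So F can't be 9.
F has just one choice, so F = 7.

A=6, B=9, C=10, D=11, E=8, F=7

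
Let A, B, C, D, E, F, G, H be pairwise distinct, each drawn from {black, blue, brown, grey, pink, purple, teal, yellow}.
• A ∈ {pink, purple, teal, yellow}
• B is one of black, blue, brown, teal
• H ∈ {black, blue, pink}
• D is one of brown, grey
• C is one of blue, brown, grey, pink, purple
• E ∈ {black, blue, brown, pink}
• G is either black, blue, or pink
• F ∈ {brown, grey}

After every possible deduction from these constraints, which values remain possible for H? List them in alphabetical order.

black, blue, pink

Among the 8 variables, yellow fits only A (and all 8 values in {black, blue, brown, grey, pink, purple, teal, yellow} must be used), so A = yellow.
The 7 still-open variables together cover exactly {black, blue, brown, grey, pink, purple, teal} — 7 values for 7 variables — and purple appears only in C's list, so C = purple.
The 6 still-open variables draw from only 6 values {black, blue, brown, grey, pink, teal}, so each is used; only B can be teal, hence B = teal.
The 2 variables D and F are confined to {brown, grey}, which locks those values in; drop them from E.
No further eliminations apply; H can still be any of black, blue, pink.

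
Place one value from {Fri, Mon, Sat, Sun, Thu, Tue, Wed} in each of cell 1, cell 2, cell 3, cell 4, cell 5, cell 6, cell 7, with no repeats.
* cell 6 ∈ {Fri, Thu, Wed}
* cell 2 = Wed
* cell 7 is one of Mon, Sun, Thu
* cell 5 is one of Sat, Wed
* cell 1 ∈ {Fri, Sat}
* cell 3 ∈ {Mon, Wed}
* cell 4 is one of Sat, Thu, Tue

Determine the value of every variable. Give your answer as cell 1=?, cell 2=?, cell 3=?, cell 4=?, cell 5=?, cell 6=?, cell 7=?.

cell 2's domain is down to {Wed}, so cell 2 = Wed. Strike Wed from cell 3, cell 5, cell 6.
cell 3 must be Mon (only option left). Strike Mon from cell 7.
cell 5 has just one choice, so cell 5 = Sat. So cell 1, cell 4 can't be Sat.
cell 1's domain is down to {Fri}, so cell 1 = Fri. Strike Fri from cell 6.
cell 6 has just one choice, so cell 6 = Thu. Strike Thu from cell 4, cell 7.
cell 7's domain is down to {Sun}, so cell 7 = Sun.
cell 4 has just one choice, so cell 4 = Tue.

cell 1=Fri, cell 2=Wed, cell 3=Mon, cell 4=Tue, cell 5=Sat, cell 6=Thu, cell 7=Sun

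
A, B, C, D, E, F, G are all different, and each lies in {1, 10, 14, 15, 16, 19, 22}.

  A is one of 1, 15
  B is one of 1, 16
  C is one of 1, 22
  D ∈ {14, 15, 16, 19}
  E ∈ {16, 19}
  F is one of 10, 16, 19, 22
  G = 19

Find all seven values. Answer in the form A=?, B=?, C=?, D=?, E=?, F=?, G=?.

A=15, B=1, C=22, D=14, E=16, F=10, G=19

G must be 19 (only option left). Strike 19 from D, E, F.
E's domain is down to {16}, so E = 16. Remove 16 from B, D, F.
B's domain is down to {1}, so B = 1. So A, C can't be 1.
That leaves C = 22. Remove 22 from F.
F's domain is down to {10}, so F = 10.
A's domain is down to {15}, so A = 15. Remove 15 from D.
D has just one choice, so D = 14.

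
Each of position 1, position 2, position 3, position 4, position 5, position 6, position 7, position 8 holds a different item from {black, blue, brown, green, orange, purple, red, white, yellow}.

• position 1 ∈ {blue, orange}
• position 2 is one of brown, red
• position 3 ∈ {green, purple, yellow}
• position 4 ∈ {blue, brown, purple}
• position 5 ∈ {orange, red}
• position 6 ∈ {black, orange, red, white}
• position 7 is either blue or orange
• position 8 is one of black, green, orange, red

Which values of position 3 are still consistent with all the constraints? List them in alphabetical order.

The 2 variables position 1 and position 7 are confined to {blue, orange}, which locks those values in; drop them from position 4, position 5, position 6, position 8.
position 5 must be red (only option left). Strike red from position 2, position 6, position 8.
position 2's domain is down to {brown}, so position 2 = brown. Strike brown from position 4.
position 4 must be purple (only option left). Eliminate purple elsewhere: position 3.
No further eliminations apply; position 3 can still be any of green, yellow.

green, yellow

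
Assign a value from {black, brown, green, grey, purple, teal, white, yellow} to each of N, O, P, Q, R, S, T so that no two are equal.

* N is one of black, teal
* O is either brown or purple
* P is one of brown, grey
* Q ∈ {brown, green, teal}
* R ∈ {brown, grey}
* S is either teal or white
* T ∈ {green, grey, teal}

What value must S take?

white

The 7 variables draw from only 7 values {black, brown, green, grey, purple, teal, white}, so each is used; only N can be black, hence N = black.
The 6 still-open variables together cover exactly {brown, green, grey, purple, teal, white} — 6 values for 6 variables — and purple appears only in O's list, so O = purple.
Among the 5 still-open variables, white fits only S (and all 5 values in {brown, green, grey, teal, white} must be used), so S = white.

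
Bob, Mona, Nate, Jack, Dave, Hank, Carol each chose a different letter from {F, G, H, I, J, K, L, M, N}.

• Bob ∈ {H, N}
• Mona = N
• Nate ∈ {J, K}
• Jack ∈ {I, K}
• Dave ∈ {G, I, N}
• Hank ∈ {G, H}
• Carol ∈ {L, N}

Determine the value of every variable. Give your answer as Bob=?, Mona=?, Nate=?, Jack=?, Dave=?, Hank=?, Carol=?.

Bob=H, Mona=N, Nate=J, Jack=K, Dave=I, Hank=G, Carol=L

Mona has just one choice, so Mona = N. So Bob, Dave, Carol can't be N.
Carol's domain is down to {L}, so Carol = L.
Bob must be H (only option left). Strike H from Hank.
Hank has just one choice, so Hank = G. Strike G from Dave.
Dave must be I (only option left). Strike I from Jack.
Jack's domain is down to {K}, so Jack = K. Eliminate K elsewhere: Nate.
Nate must be J (only option left).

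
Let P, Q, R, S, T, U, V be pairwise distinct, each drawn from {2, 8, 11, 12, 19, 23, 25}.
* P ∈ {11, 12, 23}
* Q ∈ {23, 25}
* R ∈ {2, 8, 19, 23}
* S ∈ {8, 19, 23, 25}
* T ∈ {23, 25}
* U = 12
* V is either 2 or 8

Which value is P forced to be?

11

U has just one choice, so U = 12. Strike 12 from P.
The 6 still-open variables draw from only 6 values {2, 8, 11, 19, 23, 25}, so each is used; only P can be 11, hence P = 11.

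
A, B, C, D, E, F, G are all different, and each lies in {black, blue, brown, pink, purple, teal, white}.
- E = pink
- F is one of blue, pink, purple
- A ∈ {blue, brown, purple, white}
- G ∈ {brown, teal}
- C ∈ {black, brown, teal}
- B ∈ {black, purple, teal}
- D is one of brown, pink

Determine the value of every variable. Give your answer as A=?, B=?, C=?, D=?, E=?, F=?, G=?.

A=white, B=purple, C=black, D=brown, E=pink, F=blue, G=teal

E must be pink (only option left). Remove pink from D, F.
D must be brown (only option left). Eliminate brown elsewhere: A, C, G.
G must be teal (only option left). So B, C can't be teal.
That leaves C = black. Remove black from B.
B's domain is down to {purple}, so B = purple. So A, F can't be purple.
That leaves F = blue. So A can't be blue.
That leaves A = white.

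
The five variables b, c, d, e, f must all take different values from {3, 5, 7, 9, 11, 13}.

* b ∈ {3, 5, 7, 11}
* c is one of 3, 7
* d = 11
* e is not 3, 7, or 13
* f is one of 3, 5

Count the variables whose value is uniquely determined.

d's domain is down to {11}, so d = 11. Eliminate 11 elsewhere: b, e.
The 4 still-open variables together cover exactly {3, 5, 7, 9} — 4 values for 4 variables — and 9 appears only in e's list, so e = 9.
Determined: d=11, e=9. The other variables each still have more than one consistent value. That makes 2.

2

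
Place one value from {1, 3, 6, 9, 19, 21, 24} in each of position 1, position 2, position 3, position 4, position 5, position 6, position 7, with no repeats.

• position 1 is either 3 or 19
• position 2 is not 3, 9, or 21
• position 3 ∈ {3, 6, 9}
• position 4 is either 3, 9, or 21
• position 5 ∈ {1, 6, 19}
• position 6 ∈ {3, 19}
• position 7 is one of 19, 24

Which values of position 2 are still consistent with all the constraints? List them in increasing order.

1, 6

Among the 7 variables, 21 fits only position 4 (and all 7 values in {1, 3, 6, 9, 19, 21, 24} must be used), so position 4 = 21.
The 6 still-open variables draw from only 6 values {1, 3, 6, 9, 19, 24}, so each is used; only position 3 can be 9, hence position 3 = 9.
position 1 and position 6 share exactly the 2 values {3, 19}; by pigeonhole those values go to them, so strike 3, 19 from position 2, position 5, position 7.
That leaves position 7 = 24. Remove 24 from position 2.
No further eliminations apply; position 2 can still be any of 1, 6.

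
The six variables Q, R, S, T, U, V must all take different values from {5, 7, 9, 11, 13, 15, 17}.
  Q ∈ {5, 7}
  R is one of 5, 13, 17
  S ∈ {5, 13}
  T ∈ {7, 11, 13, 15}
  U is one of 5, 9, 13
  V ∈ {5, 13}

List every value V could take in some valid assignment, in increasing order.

S and V share exactly the 2 values {5, 13}; by pigeonhole those values go to them, so strike 5, 13 from Q, R, T, U.
Q's domain is down to {7}, so Q = 7. Eliminate 7 elsewhere: T.
R's domain is down to {17}, so R = 17.
U's domain is down to {9}, so U = 9.
No further eliminations apply; V can still be any of 5, 13.

5, 13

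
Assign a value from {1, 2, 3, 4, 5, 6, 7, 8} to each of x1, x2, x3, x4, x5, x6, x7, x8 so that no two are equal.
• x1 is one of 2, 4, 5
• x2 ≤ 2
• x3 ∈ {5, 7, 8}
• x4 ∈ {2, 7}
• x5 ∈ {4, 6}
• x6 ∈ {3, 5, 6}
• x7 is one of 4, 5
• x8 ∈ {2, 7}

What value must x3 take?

The 8 variables together cover exactly {1, 2, 3, 4, 5, 6, 7, 8} — 8 values for 8 variables — and 1 appears only in x2's list, so x2 = 1.
Among the 7 still-open variables, 3 fits only x6 (and all 7 values in {2, 3, 4, 5, 6, 7, 8} must be used), so x6 = 3.
Among the 6 still-open variables, 6 fits only x5 (and all 6 values in {2, 4, 5, 6, 7, 8} must be used), so x5 = 6.
The 5 still-open variables together cover exactly {2, 4, 5, 7, 8} — 5 values for 5 variables — and 8 appears only in x3's list, so x3 = 8.

8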